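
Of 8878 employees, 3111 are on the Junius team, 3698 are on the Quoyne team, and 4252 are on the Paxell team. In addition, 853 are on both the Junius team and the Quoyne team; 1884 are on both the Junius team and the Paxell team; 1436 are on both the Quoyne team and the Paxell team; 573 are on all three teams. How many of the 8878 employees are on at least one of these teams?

Using inclusion–exclusion:
|at least one| = 3111 + 3698 + 4252 − 853 − 1884 − 1436 + 573 = 7461

7461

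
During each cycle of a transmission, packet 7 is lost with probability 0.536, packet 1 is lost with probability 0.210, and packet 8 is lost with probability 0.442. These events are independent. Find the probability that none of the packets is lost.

0.20454048

P(none) = (1 − 0.536) × (1 − 0.210) × (1 − 0.442) = 0.464 × 0.790 × 0.558 = 0.20454048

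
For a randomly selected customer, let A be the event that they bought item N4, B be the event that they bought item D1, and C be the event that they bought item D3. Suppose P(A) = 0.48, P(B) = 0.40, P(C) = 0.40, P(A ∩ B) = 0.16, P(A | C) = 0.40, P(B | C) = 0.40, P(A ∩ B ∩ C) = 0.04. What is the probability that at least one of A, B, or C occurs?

0.84

P(A ∩ C) = P(C)·P(A|C) = 0.40 × 0.40 = 0.16
P(B ∩ C) = P(C)·P(B|C) = 0.40 × 0.40 = 0.16
P(A ∪ B ∪ C) = 0.48 + 0.40 + 0.40 − 0.16 − 0.16 − 0.16 + 0.04 = 0.84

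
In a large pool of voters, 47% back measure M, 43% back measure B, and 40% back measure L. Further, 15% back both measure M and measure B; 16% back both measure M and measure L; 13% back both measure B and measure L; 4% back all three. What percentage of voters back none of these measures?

Using inclusion–exclusion:
P(≥1) = 47 + 43 + 40 − 15 − 16 − 13 + 4 = 90%
P(none) = 100% − 90% = 10%

10%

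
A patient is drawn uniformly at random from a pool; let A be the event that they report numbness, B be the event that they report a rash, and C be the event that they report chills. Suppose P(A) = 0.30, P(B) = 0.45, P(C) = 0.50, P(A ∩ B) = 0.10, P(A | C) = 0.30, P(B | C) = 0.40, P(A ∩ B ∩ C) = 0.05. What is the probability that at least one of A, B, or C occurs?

0.85

P(A ∩ C) = P(C)·P(A|C) = 0.50 × 0.30 = 0.15
P(B ∩ C) = P(C)·P(B|C) = 0.50 × 0.40 = 0.20
P(A ∪ B ∪ C) = 0.30 + 0.45 + 0.50 − 0.10 − 0.15 − 0.20 + 0.05 = 0.85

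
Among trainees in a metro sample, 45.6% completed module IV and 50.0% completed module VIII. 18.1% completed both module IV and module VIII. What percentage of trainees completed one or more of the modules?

77.5%

Apply inclusion-exclusion:
P(at least one) = 45.6 + 50.0 − 18.1 = 77.5%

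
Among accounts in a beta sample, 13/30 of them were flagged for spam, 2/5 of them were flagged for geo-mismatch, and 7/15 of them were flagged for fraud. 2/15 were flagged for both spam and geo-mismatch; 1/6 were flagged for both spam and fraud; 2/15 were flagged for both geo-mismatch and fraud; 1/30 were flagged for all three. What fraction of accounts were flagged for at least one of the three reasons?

9/10

P(union) = 13/30 + 2/5 + 7/15 − 2/15 − 1/6 − 2/15 + 1/30 = 9/10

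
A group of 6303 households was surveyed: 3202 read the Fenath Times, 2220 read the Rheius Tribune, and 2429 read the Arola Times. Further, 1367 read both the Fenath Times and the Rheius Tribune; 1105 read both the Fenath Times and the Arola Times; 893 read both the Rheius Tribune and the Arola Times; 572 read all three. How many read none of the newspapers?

Apply inclusion-exclusion:
|at least one| = 3202 + 2220 + 2429 − 1367 − 1105 − 893 + 572 = 5058
None: 6303 − 5058 = 1245

1245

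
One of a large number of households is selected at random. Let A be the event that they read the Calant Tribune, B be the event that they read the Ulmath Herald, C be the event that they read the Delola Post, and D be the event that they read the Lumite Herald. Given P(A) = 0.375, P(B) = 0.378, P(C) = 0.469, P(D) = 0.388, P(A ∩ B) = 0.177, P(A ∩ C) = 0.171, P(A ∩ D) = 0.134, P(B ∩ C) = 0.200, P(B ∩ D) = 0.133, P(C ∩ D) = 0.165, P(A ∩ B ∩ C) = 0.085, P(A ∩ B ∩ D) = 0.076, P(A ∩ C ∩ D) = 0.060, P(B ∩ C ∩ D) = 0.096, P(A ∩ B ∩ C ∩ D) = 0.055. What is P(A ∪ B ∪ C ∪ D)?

Using inclusion–exclusion:
P(A ∪ B ∪ C ∪ D) = 0.375 + 0.378 + 0.469 + 0.388 − 0.177 − 0.171 − 0.134 − 0.200 − 0.133 − 0.165 + 0.085 + 0.076 + 0.060 + 0.096 − 0.055 = 0.892

0.892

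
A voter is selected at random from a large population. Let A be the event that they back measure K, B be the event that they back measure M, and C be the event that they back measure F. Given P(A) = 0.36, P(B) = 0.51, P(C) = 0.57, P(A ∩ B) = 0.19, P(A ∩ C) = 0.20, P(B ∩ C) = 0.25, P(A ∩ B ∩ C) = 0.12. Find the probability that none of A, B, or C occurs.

Using inclusion–exclusion:
P(A ∪ B ∪ C) = 0.36 + 0.51 + 0.57 − 0.19 − 0.20 − 0.25 + 0.12 = 0.92
P(none) = 1 − 0.92 = 0.08

0.08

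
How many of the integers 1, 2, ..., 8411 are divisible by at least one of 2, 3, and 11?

⌊8411/2⌋ + ⌊8411/3⌋ + ⌊8411/11⌋ − ⌊8411/6⌋ − ⌊8411/22⌋ − ⌊8411/33⌋ + ⌊8411/66⌋ = 4205 + 2803 + 764 − 1401 − 382 − 254 + 127 = 5862

5862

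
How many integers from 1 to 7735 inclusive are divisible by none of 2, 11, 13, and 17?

By inclusion-exclusion,
3867 + 703 + 595 + 455 − 351 − 297 − 227 − 54 − 41 − 35 + 27 + 20 + 17 + 3 − 1 = 4681
7735 − 4681 = 3054

3054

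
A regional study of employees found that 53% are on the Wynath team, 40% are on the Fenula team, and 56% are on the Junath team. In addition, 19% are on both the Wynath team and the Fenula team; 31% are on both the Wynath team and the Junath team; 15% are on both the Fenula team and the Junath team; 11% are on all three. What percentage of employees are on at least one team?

P(≥1) = 53 + 40 + 56 − 19 − 31 − 15 + 11 = 95%

95%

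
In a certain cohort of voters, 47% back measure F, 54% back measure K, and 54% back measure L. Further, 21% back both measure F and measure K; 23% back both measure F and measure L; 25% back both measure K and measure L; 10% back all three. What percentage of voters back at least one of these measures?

96%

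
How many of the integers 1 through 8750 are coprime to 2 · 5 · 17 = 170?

3294

⌊8750/2⌋ + ⌊8750/5⌋ + ⌊8750/17⌋ − ⌊8750/10⌋ − ⌊8750/34⌋ − ⌊8750/85⌋ + ⌊8750/170⌋ = 4375 + 1750 + 514 − 875 − 257 − 102 + 51 = 5456
8750 − 5456 = 3294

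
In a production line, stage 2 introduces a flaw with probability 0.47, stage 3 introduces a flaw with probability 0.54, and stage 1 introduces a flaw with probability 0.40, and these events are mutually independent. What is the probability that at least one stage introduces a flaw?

Since the events are independent, P(none) is the product of the individual non-occurrence probabilities.
P(none) = (1 − 0.47) × (1 − 0.54) × (1 − 0.40) = 0.53 × 0.46 × 0.60 = 0.14628
P(at least one) = 1 − 0.14628 = 0.85372

0.85372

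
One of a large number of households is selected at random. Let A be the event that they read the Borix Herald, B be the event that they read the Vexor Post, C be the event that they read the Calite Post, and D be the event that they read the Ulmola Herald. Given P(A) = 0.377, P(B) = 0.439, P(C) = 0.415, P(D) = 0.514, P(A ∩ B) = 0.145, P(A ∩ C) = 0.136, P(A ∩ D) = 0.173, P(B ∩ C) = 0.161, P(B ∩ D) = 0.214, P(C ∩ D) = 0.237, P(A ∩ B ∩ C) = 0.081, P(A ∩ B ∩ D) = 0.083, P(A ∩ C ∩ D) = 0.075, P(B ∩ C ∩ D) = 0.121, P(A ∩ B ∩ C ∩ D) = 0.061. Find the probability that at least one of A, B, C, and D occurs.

P(A ∪ B ∪ C ∪ D) = 0.377 + 0.439 + 0.415 + 0.514 − 0.145 − 0.136 − 0.173 − 0.161 − 0.214 − 0.237 + 0.081 + 0.083 + 0.075 + 0.121 − 0.061 = 0.978

0.978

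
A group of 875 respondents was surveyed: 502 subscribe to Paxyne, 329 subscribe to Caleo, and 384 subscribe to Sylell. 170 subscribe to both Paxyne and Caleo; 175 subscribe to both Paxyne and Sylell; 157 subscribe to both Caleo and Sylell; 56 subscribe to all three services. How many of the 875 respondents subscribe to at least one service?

769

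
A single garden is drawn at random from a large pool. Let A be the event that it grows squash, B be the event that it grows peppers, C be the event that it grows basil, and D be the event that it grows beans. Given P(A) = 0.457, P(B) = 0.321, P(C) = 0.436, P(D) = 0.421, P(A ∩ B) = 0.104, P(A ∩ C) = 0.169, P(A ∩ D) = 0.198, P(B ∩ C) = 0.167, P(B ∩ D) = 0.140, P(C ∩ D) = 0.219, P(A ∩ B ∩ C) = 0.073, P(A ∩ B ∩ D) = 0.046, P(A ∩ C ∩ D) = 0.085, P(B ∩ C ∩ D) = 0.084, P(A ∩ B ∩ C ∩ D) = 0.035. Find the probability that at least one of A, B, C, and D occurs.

0.891

P(A ∪ B ∪ C ∪ D) = 0.457 + 0.321 + 0.436 + 0.421 − 0.104 − 0.169 − 0.198 − 0.167 − 0.140 − 0.219 + 0.073 + 0.046 + 0.085 + 0.084 − 0.035 = 0.891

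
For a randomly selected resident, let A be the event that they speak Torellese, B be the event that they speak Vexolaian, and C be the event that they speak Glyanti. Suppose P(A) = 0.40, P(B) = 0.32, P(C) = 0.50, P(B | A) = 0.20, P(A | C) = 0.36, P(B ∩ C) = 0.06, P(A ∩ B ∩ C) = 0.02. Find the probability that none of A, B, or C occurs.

0.08

P(A ∩ B) = P(A)·P(B|A) = 0.40 × 0.20 = 0.08
P(A ∩ C) = P(C)·P(A|C) = 0.50 × 0.36 = 0.18
P(A ∪ B ∪ C) = 0.40 + 0.32 + 0.50 − 0.08 − 0.18 − 0.06 + 0.02 = 0.92
P(none) = 1 − 0.92 = 0.08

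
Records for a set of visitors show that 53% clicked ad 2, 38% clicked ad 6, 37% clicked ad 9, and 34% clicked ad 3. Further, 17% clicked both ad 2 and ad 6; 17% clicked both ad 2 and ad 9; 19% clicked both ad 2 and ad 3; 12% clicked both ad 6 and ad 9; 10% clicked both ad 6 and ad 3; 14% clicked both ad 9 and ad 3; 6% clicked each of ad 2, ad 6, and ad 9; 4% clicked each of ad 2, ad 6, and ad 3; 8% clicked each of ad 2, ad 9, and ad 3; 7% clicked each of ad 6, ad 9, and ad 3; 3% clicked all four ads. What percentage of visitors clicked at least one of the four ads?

95%

P(at least one) = 53 + 38 + 37 + 34 − 17 − 17 − 19 − 12 − 10 − 14 + 6 + 4 + 8 + 7 − 3 = 95%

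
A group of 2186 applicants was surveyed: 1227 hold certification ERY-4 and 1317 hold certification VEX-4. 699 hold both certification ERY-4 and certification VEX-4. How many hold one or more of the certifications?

1845

N(≥1) = 1227 + 1317 − 699 = 1845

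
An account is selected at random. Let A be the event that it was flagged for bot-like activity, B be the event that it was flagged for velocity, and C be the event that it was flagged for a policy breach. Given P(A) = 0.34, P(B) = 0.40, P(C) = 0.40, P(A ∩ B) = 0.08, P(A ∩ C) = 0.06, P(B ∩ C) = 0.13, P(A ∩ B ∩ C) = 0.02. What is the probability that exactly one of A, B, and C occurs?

P(exactly one) = 0.34 + 0.40 + 0.40 − 2·0.08 − 2·0.06 − 2·0.13 + 3·0.02 = 0.66

0.66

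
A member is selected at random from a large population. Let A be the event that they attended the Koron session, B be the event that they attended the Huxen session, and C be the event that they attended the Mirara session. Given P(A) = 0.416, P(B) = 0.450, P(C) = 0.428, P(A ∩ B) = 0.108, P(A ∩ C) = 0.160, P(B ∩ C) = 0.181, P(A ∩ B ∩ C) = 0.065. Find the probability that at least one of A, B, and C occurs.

0.910

By inclusion–exclusion:
P(A ∪ B ∪ C) = 0.416 + 0.450 + 0.428 − 0.108 − 0.160 − 0.181 + 0.065 = 0.910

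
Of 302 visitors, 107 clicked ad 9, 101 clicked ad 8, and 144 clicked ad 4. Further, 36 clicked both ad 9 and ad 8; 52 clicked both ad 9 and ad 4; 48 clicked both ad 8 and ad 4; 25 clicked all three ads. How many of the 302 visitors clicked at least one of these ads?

241

Apply inclusion-exclusion:
N(≥1) = 107 + 101 + 144 − 36 − 52 − 48 + 25 = 241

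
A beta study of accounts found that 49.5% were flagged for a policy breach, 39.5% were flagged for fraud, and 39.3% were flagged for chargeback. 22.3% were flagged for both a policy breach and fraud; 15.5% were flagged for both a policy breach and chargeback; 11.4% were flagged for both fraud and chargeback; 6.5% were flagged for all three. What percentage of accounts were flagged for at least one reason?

85.6%

By inclusion-exclusion,
P(≥1) = 49.5 + 39.5 + 39.3 − 22.3 − 15.5 − 11.4 + 6.5 = 85.6%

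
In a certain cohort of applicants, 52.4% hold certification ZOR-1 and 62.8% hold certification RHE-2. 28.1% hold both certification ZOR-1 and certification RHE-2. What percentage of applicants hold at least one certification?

P(union) = 52.4 + 62.8 − 28.1 = 87.1%

87.1%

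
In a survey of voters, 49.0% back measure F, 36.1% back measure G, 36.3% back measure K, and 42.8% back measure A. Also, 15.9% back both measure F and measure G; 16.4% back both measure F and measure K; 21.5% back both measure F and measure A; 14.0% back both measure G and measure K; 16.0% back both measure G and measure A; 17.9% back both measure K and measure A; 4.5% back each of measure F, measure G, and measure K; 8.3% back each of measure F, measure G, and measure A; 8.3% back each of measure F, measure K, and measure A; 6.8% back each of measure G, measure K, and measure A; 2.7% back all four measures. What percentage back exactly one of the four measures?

By inclusion–exclusion (exactly-one form):
P(exactly one) = 49.0 + 36.1 + 36.3 + 42.8 − 2·15.9 − 2·16.4 − 2·21.5 − 2·14.0 − 2·16.0 − 2·17.9 + 3·4.5 + 3·8.3 + 3·8.3 + 3·6.8 − 4·2.7 = 33.7%

33.7%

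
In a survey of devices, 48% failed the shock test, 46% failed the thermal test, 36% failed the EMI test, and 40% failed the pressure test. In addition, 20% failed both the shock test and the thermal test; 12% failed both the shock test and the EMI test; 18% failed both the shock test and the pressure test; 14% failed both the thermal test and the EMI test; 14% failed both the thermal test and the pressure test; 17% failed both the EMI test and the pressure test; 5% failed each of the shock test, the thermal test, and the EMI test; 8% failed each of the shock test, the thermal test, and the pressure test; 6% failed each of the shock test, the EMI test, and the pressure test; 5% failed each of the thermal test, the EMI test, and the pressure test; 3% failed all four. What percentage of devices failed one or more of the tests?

Using inclusion–exclusion:
P(≥1) = 48 + 46 + 36 + 40 − 20 − 12 − 18 − 14 − 14 − 17 + 5 + 8 + 6 + 5 − 3 = 96%

96%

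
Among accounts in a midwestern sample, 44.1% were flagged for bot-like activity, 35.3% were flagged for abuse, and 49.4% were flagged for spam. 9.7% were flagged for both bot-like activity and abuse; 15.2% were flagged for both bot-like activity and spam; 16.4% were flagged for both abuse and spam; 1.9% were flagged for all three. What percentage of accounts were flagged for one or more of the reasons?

89.4%

P(union) = 44.1 + 35.3 + 49.4 − 9.7 − 15.2 − 16.4 + 1.9 = 89.4%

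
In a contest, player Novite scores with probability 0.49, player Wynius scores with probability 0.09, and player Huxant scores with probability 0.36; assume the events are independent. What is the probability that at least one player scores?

0.702976

P(none) = (1 − 0.49) × (1 − 0.09) × (1 − 0.36) = 0.51 × 0.91 × 0.64 = 0.297024
P(at least one) = 1 − 0.297024 = 0.702976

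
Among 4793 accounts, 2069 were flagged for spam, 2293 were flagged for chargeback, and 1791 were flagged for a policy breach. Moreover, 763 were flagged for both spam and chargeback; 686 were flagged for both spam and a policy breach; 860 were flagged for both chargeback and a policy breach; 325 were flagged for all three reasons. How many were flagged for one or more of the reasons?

Using inclusion–exclusion:
|union| = 2069 + 2293 + 1791 − 763 − 686 − 860 + 325 = 4169

4169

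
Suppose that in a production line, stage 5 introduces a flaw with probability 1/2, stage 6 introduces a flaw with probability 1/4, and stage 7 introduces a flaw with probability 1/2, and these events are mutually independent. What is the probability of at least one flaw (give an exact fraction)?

P(none) = (1 − 1/2) × (1 − 1/4) × (1 − 1/2) = 1/2 × 3/4 × 1/2 = 3/16
P(at least one) = 1 − 3/16 = 13/16

13/16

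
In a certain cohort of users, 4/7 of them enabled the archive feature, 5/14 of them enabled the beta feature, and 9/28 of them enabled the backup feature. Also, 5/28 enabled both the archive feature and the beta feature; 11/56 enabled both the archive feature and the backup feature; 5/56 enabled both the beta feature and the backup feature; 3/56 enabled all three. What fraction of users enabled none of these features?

9/56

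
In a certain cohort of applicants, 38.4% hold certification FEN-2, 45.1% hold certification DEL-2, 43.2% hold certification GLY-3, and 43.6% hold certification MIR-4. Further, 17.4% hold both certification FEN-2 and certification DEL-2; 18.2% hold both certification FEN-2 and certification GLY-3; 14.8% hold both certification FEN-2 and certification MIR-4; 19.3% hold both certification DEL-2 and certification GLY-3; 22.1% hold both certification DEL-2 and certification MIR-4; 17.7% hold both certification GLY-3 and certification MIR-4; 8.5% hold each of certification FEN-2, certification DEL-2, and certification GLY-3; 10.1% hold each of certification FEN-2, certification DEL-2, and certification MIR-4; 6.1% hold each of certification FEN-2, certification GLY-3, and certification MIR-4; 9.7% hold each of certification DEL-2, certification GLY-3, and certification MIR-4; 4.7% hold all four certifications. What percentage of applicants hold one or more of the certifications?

90.5%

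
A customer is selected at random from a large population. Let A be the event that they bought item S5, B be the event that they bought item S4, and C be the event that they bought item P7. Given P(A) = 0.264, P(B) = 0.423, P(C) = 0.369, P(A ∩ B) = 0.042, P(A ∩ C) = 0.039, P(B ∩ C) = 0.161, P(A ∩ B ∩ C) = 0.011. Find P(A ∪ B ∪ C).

By inclusion-exclusion,
P(A ∪ B ∪ C) = 0.264 + 0.423 + 0.369 − 0.042 − 0.039 − 0.161 + 0.011 = 0.825

0.825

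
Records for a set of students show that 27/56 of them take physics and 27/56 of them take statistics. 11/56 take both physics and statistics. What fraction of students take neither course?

Inclusion–exclusion gives
P(≥1) = 27/56 + 27/56 − 11/56 = 43/56
P(none) = 1 − 43/56 = 13/56

13/56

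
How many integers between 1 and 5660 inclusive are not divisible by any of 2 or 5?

2264

⌊5660/2⌋ + ⌊5660/5⌋ − ⌊5660/10⌋ = 2830 + 1132 − 566 = 3396
5660 − 3396 = 2264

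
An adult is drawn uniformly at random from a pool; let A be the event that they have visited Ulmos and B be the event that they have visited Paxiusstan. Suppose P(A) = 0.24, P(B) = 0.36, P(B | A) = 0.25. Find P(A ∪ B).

0.54

P(A ∩ B) = P(A)·P(B|A) = 0.24 × 0.25 = 0.06
Apply inclusion-exclusion:
P(A ∪ B) = 0.24 + 0.36 − 0.06 = 0.54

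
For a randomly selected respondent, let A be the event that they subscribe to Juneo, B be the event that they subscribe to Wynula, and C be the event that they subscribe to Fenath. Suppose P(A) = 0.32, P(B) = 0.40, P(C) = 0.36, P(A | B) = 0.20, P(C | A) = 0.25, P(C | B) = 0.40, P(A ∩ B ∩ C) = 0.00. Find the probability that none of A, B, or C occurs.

0.24

P(A ∩ B) = P(B)·P(A|B) = 0.40 × 0.20 = 0.08
P(A ∩ C) = P(A)·P(C|A) = 0.32 × 0.25 = 0.08
P(B ∩ C) = P(B)·P(C|B) = 0.40 × 0.40 = 0.16
Inclusion–exclusion gives
P(A ∪ B ∪ C) = 0.32 + 0.40 + 0.36 − 0.08 − 0.08 − 0.16 + 0.00 = 0.76
P(none) = 1 − 0.76 = 0.24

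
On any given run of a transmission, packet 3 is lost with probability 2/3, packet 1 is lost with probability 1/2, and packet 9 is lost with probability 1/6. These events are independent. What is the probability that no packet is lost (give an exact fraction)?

5/36

P(none) = (1 − 2/3) × (1 − 1/2) × (1 − 1/6) = 1/3 × 1/2 × 5/6 = 5/36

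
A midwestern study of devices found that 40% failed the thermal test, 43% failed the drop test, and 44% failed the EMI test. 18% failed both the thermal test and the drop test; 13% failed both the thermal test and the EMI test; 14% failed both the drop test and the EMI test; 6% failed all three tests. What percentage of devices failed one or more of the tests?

Inclusion–exclusion gives
P(union) = 40 + 43 + 44 − 18 − 13 − 14 + 6 = 88%

88%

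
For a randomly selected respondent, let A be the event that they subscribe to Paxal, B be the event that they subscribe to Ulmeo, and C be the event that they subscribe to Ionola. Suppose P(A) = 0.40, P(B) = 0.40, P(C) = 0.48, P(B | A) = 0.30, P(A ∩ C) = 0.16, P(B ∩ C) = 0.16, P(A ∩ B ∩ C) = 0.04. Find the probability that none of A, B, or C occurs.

0.12

P(A ∩ B) = P(A)·P(B|A) = 0.40 × 0.30 = 0.12
P(A ∪ B ∪ C) = 0.40 + 0.40 + 0.48 − 0.12 − 0.16 − 0.16 + 0.04 = 0.88
P(none) = 1 − 0.88 = 0.12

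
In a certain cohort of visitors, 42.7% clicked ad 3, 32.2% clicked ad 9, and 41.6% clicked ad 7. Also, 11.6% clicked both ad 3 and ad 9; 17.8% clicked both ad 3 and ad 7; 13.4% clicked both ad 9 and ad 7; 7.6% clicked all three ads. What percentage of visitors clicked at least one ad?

Apply inclusion-exclusion:
P(at least one) = 42.7 + 32.2 + 41.6 − 11.6 − 17.8 − 13.4 + 7.6 = 81.3%

81.3%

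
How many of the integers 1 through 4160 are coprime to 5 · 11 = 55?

3025

⌊4160/5⌋ + ⌊4160/11⌋ − ⌊4160/55⌋ = 832 + 378 − 75 = 1135
4160 − 1135 = 3025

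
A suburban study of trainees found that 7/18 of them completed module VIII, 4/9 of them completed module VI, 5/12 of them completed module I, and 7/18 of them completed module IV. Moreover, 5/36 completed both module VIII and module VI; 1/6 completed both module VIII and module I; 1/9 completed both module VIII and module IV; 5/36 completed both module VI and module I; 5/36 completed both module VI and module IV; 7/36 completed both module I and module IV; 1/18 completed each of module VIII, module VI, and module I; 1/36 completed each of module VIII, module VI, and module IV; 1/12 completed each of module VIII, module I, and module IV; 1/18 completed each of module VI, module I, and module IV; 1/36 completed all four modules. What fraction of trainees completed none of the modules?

1/18

P(≥1) = 7/18 + 4/9 + 5/12 + 7/18 − 5/36 − 1/6 − 1/9 − 5/36 − 5/36 − 7/36 + 1/18 + 1/36 + 1/12 + 1/18 − 1/36 = 17/18
P(none) = 1 − 17/18 = 1/18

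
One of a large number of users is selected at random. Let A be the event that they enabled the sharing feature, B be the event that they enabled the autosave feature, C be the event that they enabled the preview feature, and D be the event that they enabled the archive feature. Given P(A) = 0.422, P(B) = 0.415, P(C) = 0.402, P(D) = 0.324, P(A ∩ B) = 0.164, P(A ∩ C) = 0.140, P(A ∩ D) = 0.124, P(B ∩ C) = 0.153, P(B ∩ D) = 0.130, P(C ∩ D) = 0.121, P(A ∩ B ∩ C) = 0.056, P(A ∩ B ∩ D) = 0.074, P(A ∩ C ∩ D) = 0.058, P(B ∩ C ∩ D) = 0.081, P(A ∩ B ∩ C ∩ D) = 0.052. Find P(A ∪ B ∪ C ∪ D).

0.948

Apply inclusion-exclusion:
P(A ∪ B ∪ C ∪ D) = 0.422 + 0.415 + 0.402 + 0.324 − 0.164 − 0.140 − 0.124 − 0.153 − 0.130 − 0.121 + 0.056 + 0.074 + 0.058 + 0.081 − 0.052 = 0.948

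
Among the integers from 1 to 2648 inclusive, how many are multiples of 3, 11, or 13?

1166

882 + 240 + 203 − 80 − 67 − 18 + 6 = 1166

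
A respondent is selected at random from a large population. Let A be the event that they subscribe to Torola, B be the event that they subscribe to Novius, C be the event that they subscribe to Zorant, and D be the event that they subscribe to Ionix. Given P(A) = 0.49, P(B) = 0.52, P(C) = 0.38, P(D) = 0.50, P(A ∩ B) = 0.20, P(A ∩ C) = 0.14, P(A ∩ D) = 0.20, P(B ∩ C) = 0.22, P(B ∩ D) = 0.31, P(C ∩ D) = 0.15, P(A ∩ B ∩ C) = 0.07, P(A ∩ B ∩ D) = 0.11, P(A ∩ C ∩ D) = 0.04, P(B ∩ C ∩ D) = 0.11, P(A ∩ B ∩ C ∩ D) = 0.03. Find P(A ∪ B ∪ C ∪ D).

Using inclusion–exclusion:
P(A ∪ B ∪ C ∪ D) = 0.49 + 0.52 + 0.38 + 0.50 − 0.20 − 0.14 − 0.20 − 0.22 − 0.31 − 0.15 + 0.07 + 0.11 + 0.04 + 0.11 − 0.03 = 0.97

0.97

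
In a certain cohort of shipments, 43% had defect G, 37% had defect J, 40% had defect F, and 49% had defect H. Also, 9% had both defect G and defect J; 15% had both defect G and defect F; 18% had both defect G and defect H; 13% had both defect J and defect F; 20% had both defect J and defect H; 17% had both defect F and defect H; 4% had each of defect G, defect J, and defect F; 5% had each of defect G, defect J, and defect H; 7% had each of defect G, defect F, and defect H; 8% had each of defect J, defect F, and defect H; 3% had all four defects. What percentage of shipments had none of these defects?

2%

By inclusion–exclusion:
P(≥1) = 43 + 37 + 40 + 49 − 9 − 15 − 18 − 13 − 20 − 17 + 4 + 5 + 7 + 8 − 3 = 98%
P(none) = 100% − 98% = 2%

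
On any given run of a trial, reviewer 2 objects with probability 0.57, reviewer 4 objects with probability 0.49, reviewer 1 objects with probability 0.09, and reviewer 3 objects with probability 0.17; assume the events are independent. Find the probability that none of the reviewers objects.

0.16563729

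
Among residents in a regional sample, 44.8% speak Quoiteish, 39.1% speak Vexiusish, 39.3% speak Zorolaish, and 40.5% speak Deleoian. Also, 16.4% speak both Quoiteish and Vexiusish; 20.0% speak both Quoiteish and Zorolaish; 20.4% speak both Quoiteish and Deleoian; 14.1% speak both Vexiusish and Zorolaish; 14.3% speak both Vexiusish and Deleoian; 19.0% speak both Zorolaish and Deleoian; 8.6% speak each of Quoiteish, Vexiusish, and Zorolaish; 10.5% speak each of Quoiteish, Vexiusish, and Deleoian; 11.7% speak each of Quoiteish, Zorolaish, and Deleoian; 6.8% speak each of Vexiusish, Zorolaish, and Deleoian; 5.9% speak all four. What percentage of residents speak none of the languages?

8.8%

Inclusion–exclusion gives
P(union) = 44.8 + 39.1 + 39.3 + 40.5 − 16.4 − 20.0 − 20.4 − 14.1 − 14.3 − 19.0 + 8.6 + 10.5 + 11.7 + 6.8 − 5.9 = 91.2%
P(none) = 100% − 91.2% = 8.8%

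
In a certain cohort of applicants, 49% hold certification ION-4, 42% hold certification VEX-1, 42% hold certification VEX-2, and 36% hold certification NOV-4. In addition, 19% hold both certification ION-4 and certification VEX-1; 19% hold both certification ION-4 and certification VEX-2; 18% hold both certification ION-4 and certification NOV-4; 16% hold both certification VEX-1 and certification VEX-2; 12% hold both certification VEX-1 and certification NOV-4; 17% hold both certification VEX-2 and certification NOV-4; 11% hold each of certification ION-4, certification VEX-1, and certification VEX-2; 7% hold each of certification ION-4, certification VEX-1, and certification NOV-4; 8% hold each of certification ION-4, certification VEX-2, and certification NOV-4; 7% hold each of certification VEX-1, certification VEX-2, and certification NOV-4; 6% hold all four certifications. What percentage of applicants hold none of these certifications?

P(at least one) = 49 + 42 + 42 + 36 − 19 − 19 − 18 − 16 − 12 − 17 + 11 + 7 + 8 + 7 − 6 = 95%
P(none) = 100% − 95% = 5%

5%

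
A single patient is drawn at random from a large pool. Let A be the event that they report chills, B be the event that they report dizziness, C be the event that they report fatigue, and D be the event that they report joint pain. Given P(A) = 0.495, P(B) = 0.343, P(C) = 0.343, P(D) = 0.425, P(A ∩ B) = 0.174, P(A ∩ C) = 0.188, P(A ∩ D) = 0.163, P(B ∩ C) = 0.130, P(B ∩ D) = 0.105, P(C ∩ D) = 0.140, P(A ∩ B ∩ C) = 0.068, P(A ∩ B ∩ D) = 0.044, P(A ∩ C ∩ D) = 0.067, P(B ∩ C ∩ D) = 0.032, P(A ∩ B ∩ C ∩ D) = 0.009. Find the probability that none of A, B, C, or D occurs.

0.092

P(A ∪ B ∪ C ∪ D) = 0.495 + 0.343 + 0.343 + 0.425 − 0.174 − 0.188 − 0.163 − 0.130 − 0.105 − 0.140 + 0.068 + 0.044 + 0.067 + 0.032 − 0.009 = 0.908
P(none) = 1 − 0.908 = 0.092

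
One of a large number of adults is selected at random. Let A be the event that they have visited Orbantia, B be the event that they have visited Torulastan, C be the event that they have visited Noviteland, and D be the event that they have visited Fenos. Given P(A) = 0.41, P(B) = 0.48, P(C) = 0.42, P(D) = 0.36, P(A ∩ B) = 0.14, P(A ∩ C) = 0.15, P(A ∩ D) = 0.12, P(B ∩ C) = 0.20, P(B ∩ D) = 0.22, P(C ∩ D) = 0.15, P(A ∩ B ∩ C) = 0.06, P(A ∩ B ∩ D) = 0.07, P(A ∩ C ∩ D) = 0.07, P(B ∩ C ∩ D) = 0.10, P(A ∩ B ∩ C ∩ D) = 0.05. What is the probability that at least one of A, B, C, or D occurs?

Using inclusion–exclusion:
P(A ∪ B ∪ C ∪ D) = 0.41 + 0.48 + 0.42 + 0.36 − 0.14 − 0.15 − 0.12 − 0.20 − 0.22 − 0.15 + 0.06 + 0.07 + 0.07 + 0.10 − 0.05 = 0.94

0.94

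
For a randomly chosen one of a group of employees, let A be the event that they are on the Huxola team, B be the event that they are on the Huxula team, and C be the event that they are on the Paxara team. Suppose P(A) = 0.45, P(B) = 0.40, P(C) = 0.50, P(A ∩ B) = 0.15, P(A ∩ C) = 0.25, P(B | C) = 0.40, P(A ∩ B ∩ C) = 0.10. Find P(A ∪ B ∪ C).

0.85

P(B ∩ C) = P(C)·P(B|C) = 0.50 × 0.40 = 0.20
Using inclusion–exclusion:
P(A ∪ B ∪ C) = 0.45 + 0.40 + 0.50 − 0.15 − 0.25 − 0.20 + 0.10 = 0.85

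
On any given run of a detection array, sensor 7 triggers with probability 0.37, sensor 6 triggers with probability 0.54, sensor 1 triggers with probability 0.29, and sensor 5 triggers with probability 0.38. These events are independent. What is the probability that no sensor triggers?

0.12756996

Independence gives P(none) = ∏(1 − pᵢ).
P(none) = (1 − 0.37) × (1 − 0.54) × (1 − 0.29) × (1 − 0.38) = 0.63 × 0.46 × 0.71 × 0.62 = 0.12756996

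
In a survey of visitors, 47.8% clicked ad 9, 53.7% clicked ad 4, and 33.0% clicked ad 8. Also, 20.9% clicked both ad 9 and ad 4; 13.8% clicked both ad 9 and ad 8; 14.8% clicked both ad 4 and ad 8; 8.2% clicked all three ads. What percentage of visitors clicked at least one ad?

Using inclusion–exclusion:
P(union) = 47.8 + 53.7 + 33.0 − 20.9 − 13.8 − 14.8 + 8.2 = 93.2%

93.2%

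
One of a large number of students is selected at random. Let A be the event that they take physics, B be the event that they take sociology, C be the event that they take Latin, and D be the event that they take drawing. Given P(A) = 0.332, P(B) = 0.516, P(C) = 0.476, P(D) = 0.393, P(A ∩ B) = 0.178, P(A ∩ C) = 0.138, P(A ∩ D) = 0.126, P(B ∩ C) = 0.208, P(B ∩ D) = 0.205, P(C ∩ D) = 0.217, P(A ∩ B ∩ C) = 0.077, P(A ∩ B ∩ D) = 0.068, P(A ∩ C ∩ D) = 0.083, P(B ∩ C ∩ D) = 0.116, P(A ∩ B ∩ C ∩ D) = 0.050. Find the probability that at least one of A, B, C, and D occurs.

0.939

Inclusion–exclusion gives
P(A ∪ B ∪ C ∪ D) = 0.332 + 0.516 + 0.476 + 0.393 − 0.178 − 0.138 − 0.126 − 0.208 − 0.205 − 0.217 + 0.077 + 0.068 + 0.083 + 0.116 − 0.050 = 0.939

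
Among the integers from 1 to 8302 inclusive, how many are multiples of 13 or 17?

1089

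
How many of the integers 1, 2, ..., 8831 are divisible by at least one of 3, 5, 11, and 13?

4879

Using inclusion–exclusion:
2943 + 1766 + 802 + 679 − 588 − 267 − 226 − 160 − 135 − 61 + 53 + 45 + 20 + 12 − 4 = 4879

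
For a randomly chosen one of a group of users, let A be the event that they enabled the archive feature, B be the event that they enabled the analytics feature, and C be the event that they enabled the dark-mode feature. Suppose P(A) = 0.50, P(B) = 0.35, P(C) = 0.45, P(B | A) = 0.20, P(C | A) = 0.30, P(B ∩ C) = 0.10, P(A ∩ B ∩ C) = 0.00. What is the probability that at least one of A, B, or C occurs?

P(A ∩ B) = P(A)·P(B|A) = 0.50 × 0.20 = 0.10
P(A ∩ C) = P(A)·P(C|A) = 0.50 × 0.30 = 0.15
Apply inclusion-exclusion:
P(A ∪ B ∪ C) = 0.50 + 0.35 + 0.45 − 0.10 − 0.15 − 0.10 + 0.00 = 0.95

0.95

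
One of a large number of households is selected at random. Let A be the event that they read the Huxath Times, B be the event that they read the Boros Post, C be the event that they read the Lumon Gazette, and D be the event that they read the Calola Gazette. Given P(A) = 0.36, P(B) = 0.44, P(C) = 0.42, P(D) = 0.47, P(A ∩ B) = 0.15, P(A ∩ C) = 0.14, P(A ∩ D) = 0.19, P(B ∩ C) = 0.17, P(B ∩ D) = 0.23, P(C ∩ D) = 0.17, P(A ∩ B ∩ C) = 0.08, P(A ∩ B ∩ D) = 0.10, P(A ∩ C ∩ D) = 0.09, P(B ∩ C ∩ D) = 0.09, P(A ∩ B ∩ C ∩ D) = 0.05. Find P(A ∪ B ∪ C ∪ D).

P(A ∪ B ∪ C ∪ D) = 0.36 + 0.44 + 0.42 + 0.47 − 0.15 − 0.14 − 0.19 − 0.17 − 0.23 − 0.17 + 0.08 + 0.10 + 0.09 + 0.09 − 0.05 = 0.95

0.95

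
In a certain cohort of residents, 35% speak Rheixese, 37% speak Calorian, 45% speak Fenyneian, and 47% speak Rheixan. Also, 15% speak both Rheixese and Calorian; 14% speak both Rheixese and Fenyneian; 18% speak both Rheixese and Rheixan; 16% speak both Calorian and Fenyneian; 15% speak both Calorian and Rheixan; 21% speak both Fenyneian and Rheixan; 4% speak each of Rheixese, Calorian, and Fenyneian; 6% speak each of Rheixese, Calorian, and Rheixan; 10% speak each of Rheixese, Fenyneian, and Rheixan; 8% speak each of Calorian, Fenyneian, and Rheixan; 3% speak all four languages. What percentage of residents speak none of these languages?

Inclusion–exclusion gives
P(≥1) = 35 + 37 + 45 + 47 − 15 − 14 − 18 − 16 − 15 − 21 + 4 + 6 + 10 + 8 − 3 = 90%
P(none) = 100% − 90% = 10%

10%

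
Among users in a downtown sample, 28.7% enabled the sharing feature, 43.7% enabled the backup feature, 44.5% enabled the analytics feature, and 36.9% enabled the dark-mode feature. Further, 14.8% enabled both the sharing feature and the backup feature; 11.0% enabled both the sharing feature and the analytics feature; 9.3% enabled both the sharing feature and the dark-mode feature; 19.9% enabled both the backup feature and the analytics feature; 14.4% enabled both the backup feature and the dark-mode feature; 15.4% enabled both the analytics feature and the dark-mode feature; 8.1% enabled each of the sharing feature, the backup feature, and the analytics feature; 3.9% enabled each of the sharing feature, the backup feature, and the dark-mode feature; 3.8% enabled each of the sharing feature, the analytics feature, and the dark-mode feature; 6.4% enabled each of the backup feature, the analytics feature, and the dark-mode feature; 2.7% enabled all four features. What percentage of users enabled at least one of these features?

P(≥1) = 28.7 + 43.7 + 44.5 + 36.9 − 14.8 − 11.0 − 9.3 − 19.9 − 14.4 − 15.4 + 8.1 + 3.9 + 3.8 + 6.4 − 2.7 = 88.5%

88.5%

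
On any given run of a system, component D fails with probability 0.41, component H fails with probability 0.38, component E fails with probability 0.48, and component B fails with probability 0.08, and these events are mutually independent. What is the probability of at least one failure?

0.82500128

P(none) = (1 − 0.41) × (1 − 0.38) × (1 − 0.48) × (1 − 0.08) = 0.59 × 0.62 × 0.52 × 0.92 = 0.17499872
P(at least one) = 1 − 0.17499872 = 0.82500128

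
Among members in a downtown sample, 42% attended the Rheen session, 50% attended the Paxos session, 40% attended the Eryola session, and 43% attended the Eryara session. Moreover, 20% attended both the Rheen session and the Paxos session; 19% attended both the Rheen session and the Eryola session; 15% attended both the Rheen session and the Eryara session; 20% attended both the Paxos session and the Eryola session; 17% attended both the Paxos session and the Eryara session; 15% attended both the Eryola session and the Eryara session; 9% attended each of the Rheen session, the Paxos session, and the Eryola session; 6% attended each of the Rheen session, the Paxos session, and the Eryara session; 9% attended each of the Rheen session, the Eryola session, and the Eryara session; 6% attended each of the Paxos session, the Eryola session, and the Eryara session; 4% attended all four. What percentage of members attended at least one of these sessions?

Inclusion–exclusion gives
P(at least one) = 42 + 50 + 40 + 43 − 20 − 19 − 15 − 20 − 17 − 15 + 9 + 6 + 9 + 6 − 4 = 95%

95%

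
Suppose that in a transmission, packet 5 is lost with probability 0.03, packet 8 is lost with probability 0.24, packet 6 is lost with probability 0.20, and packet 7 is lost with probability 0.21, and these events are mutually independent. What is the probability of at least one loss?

0.5340896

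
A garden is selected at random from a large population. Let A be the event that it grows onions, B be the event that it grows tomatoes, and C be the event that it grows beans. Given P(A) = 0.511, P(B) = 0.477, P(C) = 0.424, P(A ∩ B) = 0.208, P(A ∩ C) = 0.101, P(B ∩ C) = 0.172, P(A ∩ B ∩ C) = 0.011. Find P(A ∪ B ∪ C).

P(A ∪ B ∪ C) = 0.511 + 0.477 + 0.424 − 0.208 − 0.101 − 0.172 + 0.011 = 0.942

0.942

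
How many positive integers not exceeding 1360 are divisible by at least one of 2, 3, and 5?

998

By inclusion–exclusion:
floor(1360/2) + floor(1360/3) + floor(1360/5) − floor(1360/6) − floor(1360/10) − floor(1360/15) + floor(1360/30) = 680 + 453 + 272 − 226 − 136 − 90 + 45 = 998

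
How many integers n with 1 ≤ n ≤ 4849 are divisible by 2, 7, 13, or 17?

3044

Apply inclusion-exclusion:
2424 + 692 + 373 + 285 − 346 − 186 − 142 − 53 − 40 − 21 + 26 + 20 + 10 + 3 − 1 = 3044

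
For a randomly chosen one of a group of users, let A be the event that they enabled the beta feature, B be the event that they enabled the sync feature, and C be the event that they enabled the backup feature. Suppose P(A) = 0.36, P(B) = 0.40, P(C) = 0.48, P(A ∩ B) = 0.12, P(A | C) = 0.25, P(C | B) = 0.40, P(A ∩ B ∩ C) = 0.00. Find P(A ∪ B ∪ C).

P(A ∩ C) = P(C)·P(A|C) = 0.48 × 0.25 = 0.12
P(B ∩ C) = P(B)·P(C|B) = 0.40 × 0.40 = 0.16
P(A ∪ B ∪ C) = 0.36 + 0.40 + 0.48 − 0.12 − 0.12 − 0.16 + 0.00 = 0.84

0.84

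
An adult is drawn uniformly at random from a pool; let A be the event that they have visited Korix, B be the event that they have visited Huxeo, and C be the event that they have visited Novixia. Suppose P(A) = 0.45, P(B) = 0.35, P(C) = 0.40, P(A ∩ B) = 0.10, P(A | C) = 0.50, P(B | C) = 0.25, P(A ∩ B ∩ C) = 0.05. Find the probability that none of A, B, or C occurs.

0.15

P(A ∩ C) = P(C)·P(A|C) = 0.40 × 0.50 = 0.20
P(B ∩ C) = P(C)·P(B|C) = 0.40 × 0.25 = 0.10
By inclusion–exclusion:
P(A ∪ B ∪ C) = 0.45 + 0.35 + 0.40 − 0.10 − 0.20 − 0.10 + 0.05 = 0.85
P(none) = 1 − 0.85 = 0.15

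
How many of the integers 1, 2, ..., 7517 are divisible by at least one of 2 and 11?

4100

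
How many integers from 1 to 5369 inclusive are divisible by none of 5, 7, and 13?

1073 + 767 + 413 − 153 − 82 − 59 + 11 = 1970
5369 − 1970 = 3399

3399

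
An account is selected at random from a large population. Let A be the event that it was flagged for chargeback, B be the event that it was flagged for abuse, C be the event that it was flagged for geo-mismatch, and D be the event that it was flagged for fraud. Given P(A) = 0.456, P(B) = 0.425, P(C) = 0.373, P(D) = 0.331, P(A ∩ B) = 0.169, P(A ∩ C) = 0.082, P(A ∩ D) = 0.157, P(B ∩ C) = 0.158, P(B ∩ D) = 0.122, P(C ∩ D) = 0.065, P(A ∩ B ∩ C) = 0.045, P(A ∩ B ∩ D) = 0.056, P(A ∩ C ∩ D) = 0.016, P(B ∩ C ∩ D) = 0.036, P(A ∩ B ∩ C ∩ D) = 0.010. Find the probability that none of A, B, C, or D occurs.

By inclusion–exclusion:
P(A ∪ B ∪ C ∪ D) = 0.456 + 0.425 + 0.373 + 0.331 − 0.169 − 0.082 − 0.157 − 0.158 − 0.122 − 0.065 + 0.045 + 0.056 + 0.016 + 0.036 − 0.010 = 0.975
P(none) = 1 − 0.975 = 0.025

0.025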